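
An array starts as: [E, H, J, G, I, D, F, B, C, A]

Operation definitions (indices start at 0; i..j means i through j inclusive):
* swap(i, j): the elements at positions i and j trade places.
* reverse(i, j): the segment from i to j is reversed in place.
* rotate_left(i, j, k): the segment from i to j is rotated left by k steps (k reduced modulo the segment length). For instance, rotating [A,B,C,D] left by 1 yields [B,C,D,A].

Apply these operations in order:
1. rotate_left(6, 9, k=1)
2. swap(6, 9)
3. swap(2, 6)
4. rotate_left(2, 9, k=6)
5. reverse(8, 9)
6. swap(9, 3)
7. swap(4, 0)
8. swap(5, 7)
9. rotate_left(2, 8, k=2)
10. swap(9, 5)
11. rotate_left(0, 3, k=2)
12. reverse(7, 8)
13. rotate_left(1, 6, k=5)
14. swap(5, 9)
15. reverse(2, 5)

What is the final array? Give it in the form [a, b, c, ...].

Answer: [E, C, G, H, F, D, B, J, A, I]

Derivation:
After 1 (rotate_left(6, 9, k=1)): [E, H, J, G, I, D, B, C, A, F]
After 2 (swap(6, 9)): [E, H, J, G, I, D, F, C, A, B]
After 3 (swap(2, 6)): [E, H, F, G, I, D, J, C, A, B]
After 4 (rotate_left(2, 9, k=6)): [E, H, A, B, F, G, I, D, J, C]
After 5 (reverse(8, 9)): [E, H, A, B, F, G, I, D, C, J]
After 6 (swap(9, 3)): [E, H, A, J, F, G, I, D, C, B]
After 7 (swap(4, 0)): [F, H, A, J, E, G, I, D, C, B]
After 8 (swap(5, 7)): [F, H, A, J, E, D, I, G, C, B]
After 9 (rotate_left(2, 8, k=2)): [F, H, E, D, I, G, C, A, J, B]
After 10 (swap(9, 5)): [F, H, E, D, I, B, C, A, J, G]
After 11 (rotate_left(0, 3, k=2)): [E, D, F, H, I, B, C, A, J, G]
After 12 (reverse(7, 8)): [E, D, F, H, I, B, C, J, A, G]
After 13 (rotate_left(1, 6, k=5)): [E, C, D, F, H, I, B, J, A, G]
After 14 (swap(5, 9)): [E, C, D, F, H, G, B, J, A, I]
After 15 (reverse(2, 5)): [E, C, G, H, F, D, B, J, A, I]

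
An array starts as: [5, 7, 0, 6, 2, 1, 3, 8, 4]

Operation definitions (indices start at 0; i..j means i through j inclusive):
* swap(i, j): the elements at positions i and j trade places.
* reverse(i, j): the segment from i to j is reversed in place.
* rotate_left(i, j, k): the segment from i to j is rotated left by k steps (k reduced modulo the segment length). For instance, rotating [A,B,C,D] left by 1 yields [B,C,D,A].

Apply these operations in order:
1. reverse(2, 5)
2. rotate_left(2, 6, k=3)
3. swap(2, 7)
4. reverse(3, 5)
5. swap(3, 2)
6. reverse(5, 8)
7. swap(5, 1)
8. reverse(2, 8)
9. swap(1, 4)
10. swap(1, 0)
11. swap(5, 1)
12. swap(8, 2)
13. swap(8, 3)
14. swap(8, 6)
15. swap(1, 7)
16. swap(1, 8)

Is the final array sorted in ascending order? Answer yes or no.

Answer: yes

Derivation:
After 1 (reverse(2, 5)): [5, 7, 1, 2, 6, 0, 3, 8, 4]
After 2 (rotate_left(2, 6, k=3)): [5, 7, 0, 3, 1, 2, 6, 8, 4]
After 3 (swap(2, 7)): [5, 7, 8, 3, 1, 2, 6, 0, 4]
After 4 (reverse(3, 5)): [5, 7, 8, 2, 1, 3, 6, 0, 4]
After 5 (swap(3, 2)): [5, 7, 2, 8, 1, 3, 6, 0, 4]
After 6 (reverse(5, 8)): [5, 7, 2, 8, 1, 4, 0, 6, 3]
After 7 (swap(5, 1)): [5, 4, 2, 8, 1, 7, 0, 6, 3]
After 8 (reverse(2, 8)): [5, 4, 3, 6, 0, 7, 1, 8, 2]
After 9 (swap(1, 4)): [5, 0, 3, 6, 4, 7, 1, 8, 2]
After 10 (swap(1, 0)): [0, 5, 3, 6, 4, 7, 1, 8, 2]
After 11 (swap(5, 1)): [0, 7, 3, 6, 4, 5, 1, 8, 2]
After 12 (swap(8, 2)): [0, 7, 2, 6, 4, 5, 1, 8, 3]
After 13 (swap(8, 3)): [0, 7, 2, 3, 4, 5, 1, 8, 6]
After 14 (swap(8, 6)): [0, 7, 2, 3, 4, 5, 6, 8, 1]
After 15 (swap(1, 7)): [0, 8, 2, 3, 4, 5, 6, 7, 1]
After 16 (swap(1, 8)): [0, 1, 2, 3, 4, 5, 6, 7, 8]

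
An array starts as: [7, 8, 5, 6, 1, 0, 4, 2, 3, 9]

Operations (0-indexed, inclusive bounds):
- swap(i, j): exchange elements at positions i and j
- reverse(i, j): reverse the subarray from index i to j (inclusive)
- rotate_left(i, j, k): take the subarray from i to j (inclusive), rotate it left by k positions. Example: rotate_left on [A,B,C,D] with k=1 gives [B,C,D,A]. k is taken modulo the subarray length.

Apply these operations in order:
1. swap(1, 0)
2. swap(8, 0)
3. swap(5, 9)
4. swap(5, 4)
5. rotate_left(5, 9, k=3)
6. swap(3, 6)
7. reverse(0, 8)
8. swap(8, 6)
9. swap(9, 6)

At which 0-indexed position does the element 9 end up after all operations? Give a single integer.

Answer: 4

Derivation:
After 1 (swap(1, 0)): [8, 7, 5, 6, 1, 0, 4, 2, 3, 9]
After 2 (swap(8, 0)): [3, 7, 5, 6, 1, 0, 4, 2, 8, 9]
After 3 (swap(5, 9)): [3, 7, 5, 6, 1, 9, 4, 2, 8, 0]
After 4 (swap(5, 4)): [3, 7, 5, 6, 9, 1, 4, 2, 8, 0]
After 5 (rotate_left(5, 9, k=3)): [3, 7, 5, 6, 9, 8, 0, 1, 4, 2]
After 6 (swap(3, 6)): [3, 7, 5, 0, 9, 8, 6, 1, 4, 2]
After 7 (reverse(0, 8)): [4, 1, 6, 8, 9, 0, 5, 7, 3, 2]
After 8 (swap(8, 6)): [4, 1, 6, 8, 9, 0, 3, 7, 5, 2]
After 9 (swap(9, 6)): [4, 1, 6, 8, 9, 0, 2, 7, 5, 3]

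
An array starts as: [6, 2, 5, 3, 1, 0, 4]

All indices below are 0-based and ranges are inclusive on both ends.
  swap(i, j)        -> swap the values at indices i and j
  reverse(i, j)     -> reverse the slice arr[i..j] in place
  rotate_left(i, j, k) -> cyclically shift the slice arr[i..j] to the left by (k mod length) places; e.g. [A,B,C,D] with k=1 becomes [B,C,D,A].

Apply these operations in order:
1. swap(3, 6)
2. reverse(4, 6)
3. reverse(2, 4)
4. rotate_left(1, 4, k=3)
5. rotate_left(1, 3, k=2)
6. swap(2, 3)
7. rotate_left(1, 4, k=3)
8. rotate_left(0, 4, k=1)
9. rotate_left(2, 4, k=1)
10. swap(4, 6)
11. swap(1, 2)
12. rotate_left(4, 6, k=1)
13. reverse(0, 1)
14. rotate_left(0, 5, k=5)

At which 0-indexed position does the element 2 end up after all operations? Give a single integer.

Answer: 0

Derivation:
After 1 (swap(3, 6)): [6, 2, 5, 4, 1, 0, 3]
After 2 (reverse(4, 6)): [6, 2, 5, 4, 3, 0, 1]
After 3 (reverse(2, 4)): [6, 2, 3, 4, 5, 0, 1]
After 4 (rotate_left(1, 4, k=3)): [6, 5, 2, 3, 4, 0, 1]
After 5 (rotate_left(1, 3, k=2)): [6, 3, 5, 2, 4, 0, 1]
After 6 (swap(2, 3)): [6, 3, 2, 5, 4, 0, 1]
After 7 (rotate_left(1, 4, k=3)): [6, 4, 3, 2, 5, 0, 1]
After 8 (rotate_left(0, 4, k=1)): [4, 3, 2, 5, 6, 0, 1]
After 9 (rotate_left(2, 4, k=1)): [4, 3, 5, 6, 2, 0, 1]
After 10 (swap(4, 6)): [4, 3, 5, 6, 1, 0, 2]
After 11 (swap(1, 2)): [4, 5, 3, 6, 1, 0, 2]
After 12 (rotate_left(4, 6, k=1)): [4, 5, 3, 6, 0, 2, 1]
After 13 (reverse(0, 1)): [5, 4, 3, 6, 0, 2, 1]
After 14 (rotate_left(0, 5, k=5)): [2, 5, 4, 3, 6, 0, 1]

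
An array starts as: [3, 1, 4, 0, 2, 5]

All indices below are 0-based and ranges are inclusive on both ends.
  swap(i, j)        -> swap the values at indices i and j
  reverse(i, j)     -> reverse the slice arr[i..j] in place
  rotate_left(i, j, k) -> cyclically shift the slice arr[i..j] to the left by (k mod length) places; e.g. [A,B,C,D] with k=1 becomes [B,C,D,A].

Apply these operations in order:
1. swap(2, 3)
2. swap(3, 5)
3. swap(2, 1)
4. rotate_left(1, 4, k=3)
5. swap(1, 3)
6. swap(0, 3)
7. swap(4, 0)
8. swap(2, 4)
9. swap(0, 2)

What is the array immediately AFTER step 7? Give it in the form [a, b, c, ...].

After 1 (swap(2, 3)): [3, 1, 0, 4, 2, 5]
After 2 (swap(3, 5)): [3, 1, 0, 5, 2, 4]
After 3 (swap(2, 1)): [3, 0, 1, 5, 2, 4]
After 4 (rotate_left(1, 4, k=3)): [3, 2, 0, 1, 5, 4]
After 5 (swap(1, 3)): [3, 1, 0, 2, 5, 4]
After 6 (swap(0, 3)): [2, 1, 0, 3, 5, 4]
After 7 (swap(4, 0)): [5, 1, 0, 3, 2, 4]

Answer: [5, 1, 0, 3, 2, 4]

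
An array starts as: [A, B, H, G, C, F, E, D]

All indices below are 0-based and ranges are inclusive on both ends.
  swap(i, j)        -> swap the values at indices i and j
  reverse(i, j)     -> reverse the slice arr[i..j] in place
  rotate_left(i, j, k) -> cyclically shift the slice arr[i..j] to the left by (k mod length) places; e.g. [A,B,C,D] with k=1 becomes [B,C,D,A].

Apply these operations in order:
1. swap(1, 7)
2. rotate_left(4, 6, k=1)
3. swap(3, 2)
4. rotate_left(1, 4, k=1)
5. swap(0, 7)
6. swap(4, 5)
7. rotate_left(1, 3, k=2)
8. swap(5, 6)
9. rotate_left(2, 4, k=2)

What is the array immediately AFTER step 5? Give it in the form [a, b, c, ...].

Answer: [B, G, H, F, D, E, C, A]

Derivation:
After 1 (swap(1, 7)): [A, D, H, G, C, F, E, B]
After 2 (rotate_left(4, 6, k=1)): [A, D, H, G, F, E, C, B]
After 3 (swap(3, 2)): [A, D, G, H, F, E, C, B]
After 4 (rotate_left(1, 4, k=1)): [A, G, H, F, D, E, C, B]
After 5 (swap(0, 7)): [B, G, H, F, D, E, C, A]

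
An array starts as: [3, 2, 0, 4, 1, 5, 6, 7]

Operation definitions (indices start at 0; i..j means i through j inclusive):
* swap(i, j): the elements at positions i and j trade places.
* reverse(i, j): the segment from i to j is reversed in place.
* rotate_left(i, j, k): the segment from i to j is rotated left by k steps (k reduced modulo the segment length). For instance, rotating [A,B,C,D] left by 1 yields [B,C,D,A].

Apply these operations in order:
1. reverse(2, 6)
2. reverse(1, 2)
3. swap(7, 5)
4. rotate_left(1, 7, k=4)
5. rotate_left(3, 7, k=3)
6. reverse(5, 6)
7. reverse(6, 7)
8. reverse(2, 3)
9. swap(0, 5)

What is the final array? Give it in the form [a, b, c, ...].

Answer: [6, 7, 5, 0, 1, 3, 2, 4]

Derivation:
After 1 (reverse(2, 6)): [3, 2, 6, 5, 1, 4, 0, 7]
After 2 (reverse(1, 2)): [3, 6, 2, 5, 1, 4, 0, 7]
After 3 (swap(7, 5)): [3, 6, 2, 5, 1, 7, 0, 4]
After 4 (rotate_left(1, 7, k=4)): [3, 7, 0, 4, 6, 2, 5, 1]
After 5 (rotate_left(3, 7, k=3)): [3, 7, 0, 5, 1, 4, 6, 2]
After 6 (reverse(5, 6)): [3, 7, 0, 5, 1, 6, 4, 2]
After 7 (reverse(6, 7)): [3, 7, 0, 5, 1, 6, 2, 4]
After 8 (reverse(2, 3)): [3, 7, 5, 0, 1, 6, 2, 4]
After 9 (swap(0, 5)): [6, 7, 5, 0, 1, 3, 2, 4]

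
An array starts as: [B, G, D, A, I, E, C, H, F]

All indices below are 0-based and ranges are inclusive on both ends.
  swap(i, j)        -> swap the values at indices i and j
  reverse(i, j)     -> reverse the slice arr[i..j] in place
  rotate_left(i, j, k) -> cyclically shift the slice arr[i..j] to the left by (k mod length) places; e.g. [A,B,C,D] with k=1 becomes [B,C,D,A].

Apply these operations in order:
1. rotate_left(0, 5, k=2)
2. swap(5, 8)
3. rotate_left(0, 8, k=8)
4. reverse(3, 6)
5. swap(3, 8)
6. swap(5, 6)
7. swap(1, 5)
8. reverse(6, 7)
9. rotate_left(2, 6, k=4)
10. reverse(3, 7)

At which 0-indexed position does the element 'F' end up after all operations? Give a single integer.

Answer: 8

Derivation:
After 1 (rotate_left(0, 5, k=2)): [D, A, I, E, B, G, C, H, F]
After 2 (swap(5, 8)): [D, A, I, E, B, F, C, H, G]
After 3 (rotate_left(0, 8, k=8)): [G, D, A, I, E, B, F, C, H]
After 4 (reverse(3, 6)): [G, D, A, F, B, E, I, C, H]
After 5 (swap(3, 8)): [G, D, A, H, B, E, I, C, F]
After 6 (swap(5, 6)): [G, D, A, H, B, I, E, C, F]
After 7 (swap(1, 5)): [G, I, A, H, B, D, E, C, F]
After 8 (reverse(6, 7)): [G, I, A, H, B, D, C, E, F]
After 9 (rotate_left(2, 6, k=4)): [G, I, C, A, H, B, D, E, F]
After 10 (reverse(3, 7)): [G, I, C, E, D, B, H, A, F]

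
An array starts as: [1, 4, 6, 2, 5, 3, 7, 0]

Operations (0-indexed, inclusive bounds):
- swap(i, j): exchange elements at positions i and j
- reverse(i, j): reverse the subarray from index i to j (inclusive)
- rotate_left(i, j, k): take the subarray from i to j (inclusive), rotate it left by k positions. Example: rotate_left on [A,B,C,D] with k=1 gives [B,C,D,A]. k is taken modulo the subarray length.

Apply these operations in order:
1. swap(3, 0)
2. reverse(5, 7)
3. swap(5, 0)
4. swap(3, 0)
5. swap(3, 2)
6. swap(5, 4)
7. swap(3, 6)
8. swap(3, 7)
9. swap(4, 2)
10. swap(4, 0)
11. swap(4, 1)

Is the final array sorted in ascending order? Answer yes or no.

Answer: yes

Derivation:
After 1 (swap(3, 0)): [2, 4, 6, 1, 5, 3, 7, 0]
After 2 (reverse(5, 7)): [2, 4, 6, 1, 5, 0, 7, 3]
After 3 (swap(5, 0)): [0, 4, 6, 1, 5, 2, 7, 3]
After 4 (swap(3, 0)): [1, 4, 6, 0, 5, 2, 7, 3]
After 5 (swap(3, 2)): [1, 4, 0, 6, 5, 2, 7, 3]
After 6 (swap(5, 4)): [1, 4, 0, 6, 2, 5, 7, 3]
After 7 (swap(3, 6)): [1, 4, 0, 7, 2, 5, 6, 3]
After 8 (swap(3, 7)): [1, 4, 0, 3, 2, 5, 6, 7]
After 9 (swap(4, 2)): [1, 4, 2, 3, 0, 5, 6, 7]
After 10 (swap(4, 0)): [0, 4, 2, 3, 1, 5, 6, 7]
After 11 (swap(4, 1)): [0, 1, 2, 3, 4, 5, 6, 7]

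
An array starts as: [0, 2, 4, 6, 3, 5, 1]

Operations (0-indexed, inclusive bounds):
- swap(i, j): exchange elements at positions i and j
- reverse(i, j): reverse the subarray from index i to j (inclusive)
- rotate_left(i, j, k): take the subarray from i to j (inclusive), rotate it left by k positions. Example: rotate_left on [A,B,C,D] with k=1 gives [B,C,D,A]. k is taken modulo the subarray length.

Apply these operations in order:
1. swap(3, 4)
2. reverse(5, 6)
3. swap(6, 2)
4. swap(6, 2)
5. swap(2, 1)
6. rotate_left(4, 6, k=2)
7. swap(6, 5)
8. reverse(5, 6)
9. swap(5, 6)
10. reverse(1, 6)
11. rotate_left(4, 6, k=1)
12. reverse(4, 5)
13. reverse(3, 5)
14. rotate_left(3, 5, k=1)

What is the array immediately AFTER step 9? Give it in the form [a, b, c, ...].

After 1 (swap(3, 4)): [0, 2, 4, 3, 6, 5, 1]
After 2 (reverse(5, 6)): [0, 2, 4, 3, 6, 1, 5]
After 3 (swap(6, 2)): [0, 2, 5, 3, 6, 1, 4]
After 4 (swap(6, 2)): [0, 2, 4, 3, 6, 1, 5]
After 5 (swap(2, 1)): [0, 4, 2, 3, 6, 1, 5]
After 6 (rotate_left(4, 6, k=2)): [0, 4, 2, 3, 5, 6, 1]
After 7 (swap(6, 5)): [0, 4, 2, 3, 5, 1, 6]
After 8 (reverse(5, 6)): [0, 4, 2, 3, 5, 6, 1]
After 9 (swap(5, 6)): [0, 4, 2, 3, 5, 1, 6]

Answer: [0, 4, 2, 3, 5, 1, 6]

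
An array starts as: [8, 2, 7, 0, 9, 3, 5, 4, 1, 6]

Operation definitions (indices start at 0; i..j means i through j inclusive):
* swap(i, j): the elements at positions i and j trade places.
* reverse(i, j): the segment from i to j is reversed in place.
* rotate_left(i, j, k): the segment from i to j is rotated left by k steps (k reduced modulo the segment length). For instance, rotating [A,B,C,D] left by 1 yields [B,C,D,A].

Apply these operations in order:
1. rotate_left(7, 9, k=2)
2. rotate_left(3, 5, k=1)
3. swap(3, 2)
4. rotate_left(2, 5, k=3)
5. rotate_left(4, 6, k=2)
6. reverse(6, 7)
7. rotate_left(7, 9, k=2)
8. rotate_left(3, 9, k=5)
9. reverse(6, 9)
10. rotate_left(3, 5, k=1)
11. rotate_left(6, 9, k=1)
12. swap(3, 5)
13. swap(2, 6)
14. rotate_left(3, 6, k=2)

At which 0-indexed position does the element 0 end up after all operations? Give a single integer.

After 1 (rotate_left(7, 9, k=2)): [8, 2, 7, 0, 9, 3, 5, 6, 4, 1]
After 2 (rotate_left(3, 5, k=1)): [8, 2, 7, 9, 3, 0, 5, 6, 4, 1]
After 3 (swap(3, 2)): [8, 2, 9, 7, 3, 0, 5, 6, 4, 1]
After 4 (rotate_left(2, 5, k=3)): [8, 2, 0, 9, 7, 3, 5, 6, 4, 1]
After 5 (rotate_left(4, 6, k=2)): [8, 2, 0, 9, 5, 7, 3, 6, 4, 1]
After 6 (reverse(6, 7)): [8, 2, 0, 9, 5, 7, 6, 3, 4, 1]
After 7 (rotate_left(7, 9, k=2)): [8, 2, 0, 9, 5, 7, 6, 1, 3, 4]
After 8 (rotate_left(3, 9, k=5)): [8, 2, 0, 3, 4, 9, 5, 7, 6, 1]
After 9 (reverse(6, 9)): [8, 2, 0, 3, 4, 9, 1, 6, 7, 5]
After 10 (rotate_left(3, 5, k=1)): [8, 2, 0, 4, 9, 3, 1, 6, 7, 5]
After 11 (rotate_left(6, 9, k=1)): [8, 2, 0, 4, 9, 3, 6, 7, 5, 1]
After 12 (swap(3, 5)): [8, 2, 0, 3, 9, 4, 6, 7, 5, 1]
After 13 (swap(2, 6)): [8, 2, 6, 3, 9, 4, 0, 7, 5, 1]
After 14 (rotate_left(3, 6, k=2)): [8, 2, 6, 4, 0, 3, 9, 7, 5, 1]

Answer: 4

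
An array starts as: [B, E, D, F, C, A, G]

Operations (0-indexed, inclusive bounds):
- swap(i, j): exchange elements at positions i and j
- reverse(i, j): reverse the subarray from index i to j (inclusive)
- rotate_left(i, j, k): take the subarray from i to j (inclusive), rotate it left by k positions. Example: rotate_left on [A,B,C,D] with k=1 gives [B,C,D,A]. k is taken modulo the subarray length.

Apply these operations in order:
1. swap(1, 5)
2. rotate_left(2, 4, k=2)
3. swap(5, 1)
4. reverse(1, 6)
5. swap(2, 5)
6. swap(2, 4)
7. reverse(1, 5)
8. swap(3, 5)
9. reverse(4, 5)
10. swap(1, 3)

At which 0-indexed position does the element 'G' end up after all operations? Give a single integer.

After 1 (swap(1, 5)): [B, A, D, F, C, E, G]
After 2 (rotate_left(2, 4, k=2)): [B, A, C, D, F, E, G]
After 3 (swap(5, 1)): [B, E, C, D, F, A, G]
After 4 (reverse(1, 6)): [B, G, A, F, D, C, E]
After 5 (swap(2, 5)): [B, G, C, F, D, A, E]
After 6 (swap(2, 4)): [B, G, D, F, C, A, E]
After 7 (reverse(1, 5)): [B, A, C, F, D, G, E]
After 8 (swap(3, 5)): [B, A, C, G, D, F, E]
After 9 (reverse(4, 5)): [B, A, C, G, F, D, E]
After 10 (swap(1, 3)): [B, G, C, A, F, D, E]

Answer: 1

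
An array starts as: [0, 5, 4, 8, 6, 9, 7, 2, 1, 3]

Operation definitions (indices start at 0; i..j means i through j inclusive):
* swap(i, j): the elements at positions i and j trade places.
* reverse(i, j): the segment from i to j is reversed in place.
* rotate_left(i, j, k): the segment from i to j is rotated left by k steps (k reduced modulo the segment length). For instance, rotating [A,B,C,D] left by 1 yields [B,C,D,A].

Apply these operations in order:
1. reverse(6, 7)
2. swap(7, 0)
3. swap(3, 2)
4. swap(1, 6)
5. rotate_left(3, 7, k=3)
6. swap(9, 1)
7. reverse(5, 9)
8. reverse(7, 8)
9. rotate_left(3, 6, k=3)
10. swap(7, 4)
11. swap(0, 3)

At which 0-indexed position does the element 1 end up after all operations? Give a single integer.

Answer: 0

Derivation:
After 1 (reverse(6, 7)): [0, 5, 4, 8, 6, 9, 2, 7, 1, 3]
After 2 (swap(7, 0)): [7, 5, 4, 8, 6, 9, 2, 0, 1, 3]
After 3 (swap(3, 2)): [7, 5, 8, 4, 6, 9, 2, 0, 1, 3]
After 4 (swap(1, 6)): [7, 2, 8, 4, 6, 9, 5, 0, 1, 3]
After 5 (rotate_left(3, 7, k=3)): [7, 2, 8, 5, 0, 4, 6, 9, 1, 3]
After 6 (swap(9, 1)): [7, 3, 8, 5, 0, 4, 6, 9, 1, 2]
After 7 (reverse(5, 9)): [7, 3, 8, 5, 0, 2, 1, 9, 6, 4]
After 8 (reverse(7, 8)): [7, 3, 8, 5, 0, 2, 1, 6, 9, 4]
After 9 (rotate_left(3, 6, k=3)): [7, 3, 8, 1, 5, 0, 2, 6, 9, 4]
After 10 (swap(7, 4)): [7, 3, 8, 1, 6, 0, 2, 5, 9, 4]
After 11 (swap(0, 3)): [1, 3, 8, 7, 6, 0, 2, 5, 9, 4]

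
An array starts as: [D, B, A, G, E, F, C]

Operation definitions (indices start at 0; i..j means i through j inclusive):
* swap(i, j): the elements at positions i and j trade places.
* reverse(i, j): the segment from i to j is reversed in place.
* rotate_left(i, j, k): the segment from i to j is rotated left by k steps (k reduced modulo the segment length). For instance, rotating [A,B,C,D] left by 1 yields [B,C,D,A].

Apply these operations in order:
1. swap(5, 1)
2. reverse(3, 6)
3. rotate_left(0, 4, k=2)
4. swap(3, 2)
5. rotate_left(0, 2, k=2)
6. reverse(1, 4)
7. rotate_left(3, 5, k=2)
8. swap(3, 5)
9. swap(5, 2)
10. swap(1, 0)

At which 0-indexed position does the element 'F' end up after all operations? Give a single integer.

Answer: 0

Derivation:
After 1 (swap(5, 1)): [D, F, A, G, E, B, C]
After 2 (reverse(3, 6)): [D, F, A, C, B, E, G]
After 3 (rotate_left(0, 4, k=2)): [A, C, B, D, F, E, G]
After 4 (swap(3, 2)): [A, C, D, B, F, E, G]
After 5 (rotate_left(0, 2, k=2)): [D, A, C, B, F, E, G]
After 6 (reverse(1, 4)): [D, F, B, C, A, E, G]
After 7 (rotate_left(3, 5, k=2)): [D, F, B, E, C, A, G]
After 8 (swap(3, 5)): [D, F, B, A, C, E, G]
After 9 (swap(5, 2)): [D, F, E, A, C, B, G]
After 10 (swap(1, 0)): [F, D, E, A, C, B, G]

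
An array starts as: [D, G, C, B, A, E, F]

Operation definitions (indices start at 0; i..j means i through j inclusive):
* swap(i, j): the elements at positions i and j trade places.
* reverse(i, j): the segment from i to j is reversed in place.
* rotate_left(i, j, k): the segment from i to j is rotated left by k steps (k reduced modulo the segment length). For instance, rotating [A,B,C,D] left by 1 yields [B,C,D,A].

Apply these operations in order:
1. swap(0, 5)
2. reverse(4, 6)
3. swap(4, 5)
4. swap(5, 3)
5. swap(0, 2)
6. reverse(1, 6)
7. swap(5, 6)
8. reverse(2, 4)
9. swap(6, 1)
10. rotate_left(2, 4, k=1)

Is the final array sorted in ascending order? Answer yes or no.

After 1 (swap(0, 5)): [E, G, C, B, A, D, F]
After 2 (reverse(4, 6)): [E, G, C, B, F, D, A]
After 3 (swap(4, 5)): [E, G, C, B, D, F, A]
After 4 (swap(5, 3)): [E, G, C, F, D, B, A]
After 5 (swap(0, 2)): [C, G, E, F, D, B, A]
After 6 (reverse(1, 6)): [C, A, B, D, F, E, G]
After 7 (swap(5, 6)): [C, A, B, D, F, G, E]
After 8 (reverse(2, 4)): [C, A, F, D, B, G, E]
After 9 (swap(6, 1)): [C, E, F, D, B, G, A]
After 10 (rotate_left(2, 4, k=1)): [C, E, D, B, F, G, A]

Answer: no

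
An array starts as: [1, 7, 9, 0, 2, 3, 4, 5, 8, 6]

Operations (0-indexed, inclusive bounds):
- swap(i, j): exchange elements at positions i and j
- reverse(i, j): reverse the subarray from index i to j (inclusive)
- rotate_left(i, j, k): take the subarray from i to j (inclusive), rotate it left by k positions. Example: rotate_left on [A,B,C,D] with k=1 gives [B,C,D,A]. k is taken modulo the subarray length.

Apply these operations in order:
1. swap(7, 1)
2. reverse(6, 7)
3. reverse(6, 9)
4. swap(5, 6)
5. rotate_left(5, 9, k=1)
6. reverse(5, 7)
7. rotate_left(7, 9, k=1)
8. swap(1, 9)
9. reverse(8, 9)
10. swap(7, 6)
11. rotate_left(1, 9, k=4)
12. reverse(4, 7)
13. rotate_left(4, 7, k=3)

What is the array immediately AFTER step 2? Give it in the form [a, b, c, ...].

After 1 (swap(7, 1)): [1, 5, 9, 0, 2, 3, 4, 7, 8, 6]
After 2 (reverse(6, 7)): [1, 5, 9, 0, 2, 3, 7, 4, 8, 6]

Answer: [1, 5, 9, 0, 2, 3, 7, 4, 8, 6]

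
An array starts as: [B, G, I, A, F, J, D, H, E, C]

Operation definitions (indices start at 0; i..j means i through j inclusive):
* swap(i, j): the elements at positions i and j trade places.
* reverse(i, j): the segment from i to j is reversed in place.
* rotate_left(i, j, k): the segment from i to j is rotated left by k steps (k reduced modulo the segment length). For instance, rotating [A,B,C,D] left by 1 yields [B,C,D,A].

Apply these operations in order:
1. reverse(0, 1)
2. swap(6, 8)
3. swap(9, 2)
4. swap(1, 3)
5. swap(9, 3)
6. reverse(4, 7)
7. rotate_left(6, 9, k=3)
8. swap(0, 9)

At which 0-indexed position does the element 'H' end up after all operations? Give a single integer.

After 1 (reverse(0, 1)): [G, B, I, A, F, J, D, H, E, C]
After 2 (swap(6, 8)): [G, B, I, A, F, J, E, H, D, C]
After 3 (swap(9, 2)): [G, B, C, A, F, J, E, H, D, I]
After 4 (swap(1, 3)): [G, A, C, B, F, J, E, H, D, I]
After 5 (swap(9, 3)): [G, A, C, I, F, J, E, H, D, B]
After 6 (reverse(4, 7)): [G, A, C, I, H, E, J, F, D, B]
After 7 (rotate_left(6, 9, k=3)): [G, A, C, I, H, E, B, J, F, D]
After 8 (swap(0, 9)): [D, A, C, I, H, E, B, J, F, G]

Answer: 4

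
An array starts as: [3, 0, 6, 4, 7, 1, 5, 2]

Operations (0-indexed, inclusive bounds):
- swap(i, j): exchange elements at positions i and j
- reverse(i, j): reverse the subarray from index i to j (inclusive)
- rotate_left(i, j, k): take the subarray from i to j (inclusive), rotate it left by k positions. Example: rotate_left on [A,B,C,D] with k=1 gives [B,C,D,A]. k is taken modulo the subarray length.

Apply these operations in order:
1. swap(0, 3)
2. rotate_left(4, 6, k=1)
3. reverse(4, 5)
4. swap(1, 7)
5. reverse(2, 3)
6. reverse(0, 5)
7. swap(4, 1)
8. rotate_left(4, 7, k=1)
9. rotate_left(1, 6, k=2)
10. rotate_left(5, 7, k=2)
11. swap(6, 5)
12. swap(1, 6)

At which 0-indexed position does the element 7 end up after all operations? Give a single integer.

After 1 (swap(0, 3)): [4, 0, 6, 3, 7, 1, 5, 2]
After 2 (rotate_left(4, 6, k=1)): [4, 0, 6, 3, 1, 5, 7, 2]
After 3 (reverse(4, 5)): [4, 0, 6, 3, 5, 1, 7, 2]
After 4 (swap(1, 7)): [4, 2, 6, 3, 5, 1, 7, 0]
After 5 (reverse(2, 3)): [4, 2, 3, 6, 5, 1, 7, 0]
After 6 (reverse(0, 5)): [1, 5, 6, 3, 2, 4, 7, 0]
After 7 (swap(4, 1)): [1, 2, 6, 3, 5, 4, 7, 0]
After 8 (rotate_left(4, 7, k=1)): [1, 2, 6, 3, 4, 7, 0, 5]
After 9 (rotate_left(1, 6, k=2)): [1, 3, 4, 7, 0, 2, 6, 5]
After 10 (rotate_left(5, 7, k=2)): [1, 3, 4, 7, 0, 5, 2, 6]
After 11 (swap(6, 5)): [1, 3, 4, 7, 0, 2, 5, 6]
After 12 (swap(1, 6)): [1, 5, 4, 7, 0, 2, 3, 6]

Answer: 3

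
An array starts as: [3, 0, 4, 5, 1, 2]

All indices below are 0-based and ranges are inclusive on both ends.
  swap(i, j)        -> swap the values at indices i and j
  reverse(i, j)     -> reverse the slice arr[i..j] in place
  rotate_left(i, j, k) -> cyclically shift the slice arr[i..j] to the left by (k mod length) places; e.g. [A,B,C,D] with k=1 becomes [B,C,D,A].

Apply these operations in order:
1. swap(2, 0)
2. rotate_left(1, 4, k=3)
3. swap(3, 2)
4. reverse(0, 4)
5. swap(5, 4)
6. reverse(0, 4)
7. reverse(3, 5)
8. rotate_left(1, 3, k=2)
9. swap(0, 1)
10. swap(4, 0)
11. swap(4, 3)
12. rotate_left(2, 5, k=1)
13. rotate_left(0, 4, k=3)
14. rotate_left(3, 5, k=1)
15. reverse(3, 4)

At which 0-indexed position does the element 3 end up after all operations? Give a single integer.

After 1 (swap(2, 0)): [4, 0, 3, 5, 1, 2]
After 2 (rotate_left(1, 4, k=3)): [4, 1, 0, 3, 5, 2]
After 3 (swap(3, 2)): [4, 1, 3, 0, 5, 2]
After 4 (reverse(0, 4)): [5, 0, 3, 1, 4, 2]
After 5 (swap(5, 4)): [5, 0, 3, 1, 2, 4]
After 6 (reverse(0, 4)): [2, 1, 3, 0, 5, 4]
After 7 (reverse(3, 5)): [2, 1, 3, 4, 5, 0]
After 8 (rotate_left(1, 3, k=2)): [2, 4, 1, 3, 5, 0]
After 9 (swap(0, 1)): [4, 2, 1, 3, 5, 0]
After 10 (swap(4, 0)): [5, 2, 1, 3, 4, 0]
After 11 (swap(4, 3)): [5, 2, 1, 4, 3, 0]
After 12 (rotate_left(2, 5, k=1)): [5, 2, 4, 3, 0, 1]
After 13 (rotate_left(0, 4, k=3)): [3, 0, 5, 2, 4, 1]
After 14 (rotate_left(3, 5, k=1)): [3, 0, 5, 4, 1, 2]
After 15 (reverse(3, 4)): [3, 0, 5, 1, 4, 2]

Answer: 0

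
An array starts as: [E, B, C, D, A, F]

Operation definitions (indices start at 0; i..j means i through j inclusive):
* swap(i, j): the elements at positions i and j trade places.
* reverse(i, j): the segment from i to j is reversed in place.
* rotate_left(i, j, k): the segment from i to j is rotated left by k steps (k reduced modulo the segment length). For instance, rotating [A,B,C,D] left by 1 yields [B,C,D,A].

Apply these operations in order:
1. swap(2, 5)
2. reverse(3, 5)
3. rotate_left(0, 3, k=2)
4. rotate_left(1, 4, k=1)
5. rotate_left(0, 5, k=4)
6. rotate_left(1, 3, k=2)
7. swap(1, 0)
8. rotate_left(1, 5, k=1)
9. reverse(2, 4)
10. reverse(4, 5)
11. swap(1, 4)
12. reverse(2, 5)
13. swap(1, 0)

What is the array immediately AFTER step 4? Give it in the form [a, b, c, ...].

After 1 (swap(2, 5)): [E, B, F, D, A, C]
After 2 (reverse(3, 5)): [E, B, F, C, A, D]
After 3 (rotate_left(0, 3, k=2)): [F, C, E, B, A, D]
After 4 (rotate_left(1, 4, k=1)): [F, E, B, A, C, D]

Answer: [F, E, B, A, C, D]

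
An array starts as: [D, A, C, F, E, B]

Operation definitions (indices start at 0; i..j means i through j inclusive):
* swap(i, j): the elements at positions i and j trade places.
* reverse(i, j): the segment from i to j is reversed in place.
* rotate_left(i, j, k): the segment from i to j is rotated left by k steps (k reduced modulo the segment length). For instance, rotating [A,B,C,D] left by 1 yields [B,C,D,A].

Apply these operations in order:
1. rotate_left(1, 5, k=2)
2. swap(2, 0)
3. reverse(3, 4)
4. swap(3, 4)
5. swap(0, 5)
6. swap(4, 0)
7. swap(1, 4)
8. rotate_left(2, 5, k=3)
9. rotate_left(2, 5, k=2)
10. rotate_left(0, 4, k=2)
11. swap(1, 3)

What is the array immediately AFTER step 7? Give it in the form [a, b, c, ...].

After 1 (rotate_left(1, 5, k=2)): [D, F, E, B, A, C]
After 2 (swap(2, 0)): [E, F, D, B, A, C]
After 3 (reverse(3, 4)): [E, F, D, A, B, C]
After 4 (swap(3, 4)): [E, F, D, B, A, C]
After 5 (swap(0, 5)): [C, F, D, B, A, E]
After 6 (swap(4, 0)): [A, F, D, B, C, E]
After 7 (swap(1, 4)): [A, C, D, B, F, E]

Answer: [A, C, D, B, F, E]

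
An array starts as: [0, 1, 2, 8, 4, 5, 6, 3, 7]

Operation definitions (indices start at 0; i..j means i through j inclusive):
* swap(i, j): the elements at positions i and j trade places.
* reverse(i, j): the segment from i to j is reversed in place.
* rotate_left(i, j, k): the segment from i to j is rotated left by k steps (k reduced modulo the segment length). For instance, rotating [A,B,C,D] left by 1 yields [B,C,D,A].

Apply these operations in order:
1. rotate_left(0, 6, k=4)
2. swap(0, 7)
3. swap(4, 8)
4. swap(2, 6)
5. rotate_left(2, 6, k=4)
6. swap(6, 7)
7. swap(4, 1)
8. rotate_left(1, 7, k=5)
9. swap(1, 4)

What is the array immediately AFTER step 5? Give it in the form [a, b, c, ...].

Answer: [3, 5, 6, 8, 0, 7, 2, 4, 1]

Derivation:
After 1 (rotate_left(0, 6, k=4)): [4, 5, 6, 0, 1, 2, 8, 3, 7]
After 2 (swap(0, 7)): [3, 5, 6, 0, 1, 2, 8, 4, 7]
After 3 (swap(4, 8)): [3, 5, 6, 0, 7, 2, 8, 4, 1]
After 4 (swap(2, 6)): [3, 5, 8, 0, 7, 2, 6, 4, 1]
After 5 (rotate_left(2, 6, k=4)): [3, 5, 6, 8, 0, 7, 2, 4, 1]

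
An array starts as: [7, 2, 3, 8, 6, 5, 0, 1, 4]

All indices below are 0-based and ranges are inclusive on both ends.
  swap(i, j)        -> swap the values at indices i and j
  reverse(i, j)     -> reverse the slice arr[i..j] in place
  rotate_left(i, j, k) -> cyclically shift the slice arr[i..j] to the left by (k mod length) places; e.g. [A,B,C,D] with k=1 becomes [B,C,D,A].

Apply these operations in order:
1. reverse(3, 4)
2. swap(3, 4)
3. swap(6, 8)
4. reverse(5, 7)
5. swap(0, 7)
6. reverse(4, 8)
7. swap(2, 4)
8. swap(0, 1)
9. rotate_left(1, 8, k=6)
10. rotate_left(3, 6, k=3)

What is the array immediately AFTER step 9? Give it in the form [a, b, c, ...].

After 1 (reverse(3, 4)): [7, 2, 3, 6, 8, 5, 0, 1, 4]
After 2 (swap(3, 4)): [7, 2, 3, 8, 6, 5, 0, 1, 4]
After 3 (swap(6, 8)): [7, 2, 3, 8, 6, 5, 4, 1, 0]
After 4 (reverse(5, 7)): [7, 2, 3, 8, 6, 1, 4, 5, 0]
After 5 (swap(0, 7)): [5, 2, 3, 8, 6, 1, 4, 7, 0]
After 6 (reverse(4, 8)): [5, 2, 3, 8, 0, 7, 4, 1, 6]
After 7 (swap(2, 4)): [5, 2, 0, 8, 3, 7, 4, 1, 6]
After 8 (swap(0, 1)): [2, 5, 0, 8, 3, 7, 4, 1, 6]
After 9 (rotate_left(1, 8, k=6)): [2, 1, 6, 5, 0, 8, 3, 7, 4]

Answer: [2, 1, 6, 5, 0, 8, 3, 7, 4]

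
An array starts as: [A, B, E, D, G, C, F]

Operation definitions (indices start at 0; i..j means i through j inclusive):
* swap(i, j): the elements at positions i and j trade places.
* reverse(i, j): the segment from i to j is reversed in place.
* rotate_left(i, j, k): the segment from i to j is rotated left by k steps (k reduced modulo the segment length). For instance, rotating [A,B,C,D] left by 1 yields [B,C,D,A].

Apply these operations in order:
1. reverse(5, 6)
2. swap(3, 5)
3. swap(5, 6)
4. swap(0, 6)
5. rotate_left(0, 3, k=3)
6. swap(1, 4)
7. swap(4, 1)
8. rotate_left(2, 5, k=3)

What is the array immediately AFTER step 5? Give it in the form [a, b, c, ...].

After 1 (reverse(5, 6)): [A, B, E, D, G, F, C]
After 2 (swap(3, 5)): [A, B, E, F, G, D, C]
After 3 (swap(5, 6)): [A, B, E, F, G, C, D]
After 4 (swap(0, 6)): [D, B, E, F, G, C, A]
After 5 (rotate_left(0, 3, k=3)): [F, D, B, E, G, C, A]

Answer: [F, D, B, E, G, C, A]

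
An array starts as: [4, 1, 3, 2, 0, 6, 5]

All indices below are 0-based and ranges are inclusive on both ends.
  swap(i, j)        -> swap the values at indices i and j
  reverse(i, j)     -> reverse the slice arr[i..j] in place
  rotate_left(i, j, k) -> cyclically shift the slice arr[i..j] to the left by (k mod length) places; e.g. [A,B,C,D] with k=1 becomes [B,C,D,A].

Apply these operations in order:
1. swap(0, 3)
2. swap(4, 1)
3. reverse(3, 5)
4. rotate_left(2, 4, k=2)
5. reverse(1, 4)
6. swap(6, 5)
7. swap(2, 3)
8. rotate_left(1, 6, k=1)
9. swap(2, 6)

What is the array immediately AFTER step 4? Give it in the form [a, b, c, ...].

After 1 (swap(0, 3)): [2, 1, 3, 4, 0, 6, 5]
After 2 (swap(4, 1)): [2, 0, 3, 4, 1, 6, 5]
After 3 (reverse(3, 5)): [2, 0, 3, 6, 1, 4, 5]
After 4 (rotate_left(2, 4, k=2)): [2, 0, 1, 3, 6, 4, 5]

Answer: [2, 0, 1, 3, 6, 4, 5]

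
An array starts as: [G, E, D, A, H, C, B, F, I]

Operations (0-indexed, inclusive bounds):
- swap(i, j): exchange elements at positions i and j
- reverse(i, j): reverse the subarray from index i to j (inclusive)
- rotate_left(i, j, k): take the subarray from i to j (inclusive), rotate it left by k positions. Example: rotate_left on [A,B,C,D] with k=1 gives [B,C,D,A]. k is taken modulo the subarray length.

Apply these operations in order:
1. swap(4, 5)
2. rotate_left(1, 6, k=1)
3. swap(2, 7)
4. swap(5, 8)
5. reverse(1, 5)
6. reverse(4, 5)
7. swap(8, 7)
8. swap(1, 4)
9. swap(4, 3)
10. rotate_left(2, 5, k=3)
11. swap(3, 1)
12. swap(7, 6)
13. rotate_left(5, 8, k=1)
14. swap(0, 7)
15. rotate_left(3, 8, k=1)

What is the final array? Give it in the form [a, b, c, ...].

Answer: [A, H, F, I, B, E, G, C, D]

Derivation:
After 1 (swap(4, 5)): [G, E, D, A, C, H, B, F, I]
After 2 (rotate_left(1, 6, k=1)): [G, D, A, C, H, B, E, F, I]
After 3 (swap(2, 7)): [G, D, F, C, H, B, E, A, I]
After 4 (swap(5, 8)): [G, D, F, C, H, I, E, A, B]
After 5 (reverse(1, 5)): [G, I, H, C, F, D, E, A, B]
After 6 (reverse(4, 5)): [G, I, H, C, D, F, E, A, B]
After 7 (swap(8, 7)): [G, I, H, C, D, F, E, B, A]
After 8 (swap(1, 4)): [G, D, H, C, I, F, E, B, A]
After 9 (swap(4, 3)): [G, D, H, I, C, F, E, B, A]
After 10 (rotate_left(2, 5, k=3)): [G, D, F, H, I, C, E, B, A]
After 11 (swap(3, 1)): [G, H, F, D, I, C, E, B, A]
After 12 (swap(7, 6)): [G, H, F, D, I, C, B, E, A]
After 13 (rotate_left(5, 8, k=1)): [G, H, F, D, I, B, E, A, C]
After 14 (swap(0, 7)): [A, H, F, D, I, B, E, G, C]
After 15 (rotate_left(3, 8, k=1)): [A, H, F, I, B, E, G, C, D]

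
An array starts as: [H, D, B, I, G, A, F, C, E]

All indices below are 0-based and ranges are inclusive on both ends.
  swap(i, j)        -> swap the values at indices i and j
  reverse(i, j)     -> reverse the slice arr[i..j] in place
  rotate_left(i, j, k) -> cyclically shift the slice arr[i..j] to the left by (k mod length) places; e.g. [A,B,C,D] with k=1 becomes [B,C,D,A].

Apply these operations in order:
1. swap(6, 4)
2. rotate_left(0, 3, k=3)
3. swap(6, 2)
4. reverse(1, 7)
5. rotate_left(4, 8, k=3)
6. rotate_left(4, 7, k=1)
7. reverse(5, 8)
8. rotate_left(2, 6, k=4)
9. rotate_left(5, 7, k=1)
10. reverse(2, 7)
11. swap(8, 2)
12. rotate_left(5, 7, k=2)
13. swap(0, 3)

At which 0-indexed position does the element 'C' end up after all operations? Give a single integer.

After 1 (swap(6, 4)): [H, D, B, I, F, A, G, C, E]
After 2 (rotate_left(0, 3, k=3)): [I, H, D, B, F, A, G, C, E]
After 3 (swap(6, 2)): [I, H, G, B, F, A, D, C, E]
After 4 (reverse(1, 7)): [I, C, D, A, F, B, G, H, E]
After 5 (rotate_left(4, 8, k=3)): [I, C, D, A, H, E, F, B, G]
After 6 (rotate_left(4, 7, k=1)): [I, C, D, A, E, F, B, H, G]
After 7 (reverse(5, 8)): [I, C, D, A, E, G, H, B, F]
After 8 (rotate_left(2, 6, k=4)): [I, C, H, D, A, E, G, B, F]
After 9 (rotate_left(5, 7, k=1)): [I, C, H, D, A, G, B, E, F]
After 10 (reverse(2, 7)): [I, C, E, B, G, A, D, H, F]
After 11 (swap(8, 2)): [I, C, F, B, G, A, D, H, E]
After 12 (rotate_left(5, 7, k=2)): [I, C, F, B, G, H, A, D, E]
After 13 (swap(0, 3)): [B, C, F, I, G, H, A, D, E]

Answer: 1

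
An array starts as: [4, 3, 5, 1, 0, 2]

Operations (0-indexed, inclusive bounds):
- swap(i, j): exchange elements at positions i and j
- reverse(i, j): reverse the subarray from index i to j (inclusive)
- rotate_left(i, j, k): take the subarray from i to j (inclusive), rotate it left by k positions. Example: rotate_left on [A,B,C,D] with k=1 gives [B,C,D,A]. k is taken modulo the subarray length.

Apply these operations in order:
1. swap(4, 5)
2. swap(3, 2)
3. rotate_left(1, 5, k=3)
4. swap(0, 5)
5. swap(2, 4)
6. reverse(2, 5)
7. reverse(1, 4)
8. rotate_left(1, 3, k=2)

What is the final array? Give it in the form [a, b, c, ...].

Answer: [5, 4, 3, 0, 2, 1]

Derivation:
After 1 (swap(4, 5)): [4, 3, 5, 1, 2, 0]
After 2 (swap(3, 2)): [4, 3, 1, 5, 2, 0]
After 3 (rotate_left(1, 5, k=3)): [4, 2, 0, 3, 1, 5]
After 4 (swap(0, 5)): [5, 2, 0, 3, 1, 4]
After 5 (swap(2, 4)): [5, 2, 1, 3, 0, 4]
After 6 (reverse(2, 5)): [5, 2, 4, 0, 3, 1]
After 7 (reverse(1, 4)): [5, 3, 0, 4, 2, 1]
After 8 (rotate_left(1, 3, k=2)): [5, 4, 3, 0, 2, 1]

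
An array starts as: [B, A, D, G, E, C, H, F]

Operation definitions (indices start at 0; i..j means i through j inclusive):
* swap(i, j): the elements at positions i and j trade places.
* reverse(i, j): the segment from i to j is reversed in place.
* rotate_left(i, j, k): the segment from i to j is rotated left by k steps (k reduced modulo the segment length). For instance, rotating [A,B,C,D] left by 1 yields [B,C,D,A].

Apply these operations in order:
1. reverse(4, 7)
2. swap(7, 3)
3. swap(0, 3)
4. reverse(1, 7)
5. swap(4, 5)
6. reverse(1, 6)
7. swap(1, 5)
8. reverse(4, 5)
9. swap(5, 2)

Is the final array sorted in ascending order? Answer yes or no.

Answer: no

Derivation:
After 1 (reverse(4, 7)): [B, A, D, G, F, H, C, E]
After 2 (swap(7, 3)): [B, A, D, E, F, H, C, G]
After 3 (swap(0, 3)): [E, A, D, B, F, H, C, G]
After 4 (reverse(1, 7)): [E, G, C, H, F, B, D, A]
After 5 (swap(4, 5)): [E, G, C, H, B, F, D, A]
After 6 (reverse(1, 6)): [E, D, F, B, H, C, G, A]
After 7 (swap(1, 5)): [E, C, F, B, H, D, G, A]
After 8 (reverse(4, 5)): [E, C, F, B, D, H, G, A]
After 9 (swap(5, 2)): [E, C, H, B, D, F, G, A]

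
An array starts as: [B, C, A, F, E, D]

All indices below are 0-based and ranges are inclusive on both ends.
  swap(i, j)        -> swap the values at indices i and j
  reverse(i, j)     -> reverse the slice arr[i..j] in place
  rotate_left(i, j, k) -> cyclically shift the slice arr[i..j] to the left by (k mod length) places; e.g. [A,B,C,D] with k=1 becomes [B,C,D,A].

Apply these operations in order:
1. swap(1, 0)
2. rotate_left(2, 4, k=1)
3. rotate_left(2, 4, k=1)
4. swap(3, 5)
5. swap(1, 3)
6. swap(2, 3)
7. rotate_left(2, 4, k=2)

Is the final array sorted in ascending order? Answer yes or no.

Answer: no

Derivation:
After 1 (swap(1, 0)): [C, B, A, F, E, D]
After 2 (rotate_left(2, 4, k=1)): [C, B, F, E, A, D]
After 3 (rotate_left(2, 4, k=1)): [C, B, E, A, F, D]
After 4 (swap(3, 5)): [C, B, E, D, F, A]
After 5 (swap(1, 3)): [C, D, E, B, F, A]
After 6 (swap(2, 3)): [C, D, B, E, F, A]
After 7 (rotate_left(2, 4, k=2)): [C, D, F, B, E, A]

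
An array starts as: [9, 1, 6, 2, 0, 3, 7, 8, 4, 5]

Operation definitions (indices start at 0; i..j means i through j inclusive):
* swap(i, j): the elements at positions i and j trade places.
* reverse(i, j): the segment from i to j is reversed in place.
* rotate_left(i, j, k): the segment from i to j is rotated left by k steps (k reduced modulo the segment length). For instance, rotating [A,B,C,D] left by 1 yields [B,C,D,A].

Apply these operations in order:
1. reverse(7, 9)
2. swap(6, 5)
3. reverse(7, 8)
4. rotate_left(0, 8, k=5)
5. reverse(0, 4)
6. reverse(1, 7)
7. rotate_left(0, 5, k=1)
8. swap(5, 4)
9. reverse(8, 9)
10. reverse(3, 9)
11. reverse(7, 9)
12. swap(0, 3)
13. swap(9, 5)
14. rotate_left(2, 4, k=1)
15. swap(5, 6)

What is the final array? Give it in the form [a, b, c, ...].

After 1 (reverse(7, 9)): [9, 1, 6, 2, 0, 3, 7, 5, 4, 8]
After 2 (swap(6, 5)): [9, 1, 6, 2, 0, 7, 3, 5, 4, 8]
After 3 (reverse(7, 8)): [9, 1, 6, 2, 0, 7, 3, 4, 5, 8]
After 4 (rotate_left(0, 8, k=5)): [7, 3, 4, 5, 9, 1, 6, 2, 0, 8]
After 5 (reverse(0, 4)): [9, 5, 4, 3, 7, 1, 6, 2, 0, 8]
After 6 (reverse(1, 7)): [9, 2, 6, 1, 7, 3, 4, 5, 0, 8]
After 7 (rotate_left(0, 5, k=1)): [2, 6, 1, 7, 3, 9, 4, 5, 0, 8]
After 8 (swap(5, 4)): [2, 6, 1, 7, 9, 3, 4, 5, 0, 8]
After 9 (reverse(8, 9)): [2, 6, 1, 7, 9, 3, 4, 5, 8, 0]
After 10 (reverse(3, 9)): [2, 6, 1, 0, 8, 5, 4, 3, 9, 7]
After 11 (reverse(7, 9)): [2, 6, 1, 0, 8, 5, 4, 7, 9, 3]
After 12 (swap(0, 3)): [0, 6, 1, 2, 8, 5, 4, 7, 9, 3]
After 13 (swap(9, 5)): [0, 6, 1, 2, 8, 3, 4, 7, 9, 5]
After 14 (rotate_left(2, 4, k=1)): [0, 6, 2, 8, 1, 3, 4, 7, 9, 5]
After 15 (swap(5, 6)): [0, 6, 2, 8, 1, 4, 3, 7, 9, 5]

Answer: [0, 6, 2, 8, 1, 4, 3, 7, 9, 5]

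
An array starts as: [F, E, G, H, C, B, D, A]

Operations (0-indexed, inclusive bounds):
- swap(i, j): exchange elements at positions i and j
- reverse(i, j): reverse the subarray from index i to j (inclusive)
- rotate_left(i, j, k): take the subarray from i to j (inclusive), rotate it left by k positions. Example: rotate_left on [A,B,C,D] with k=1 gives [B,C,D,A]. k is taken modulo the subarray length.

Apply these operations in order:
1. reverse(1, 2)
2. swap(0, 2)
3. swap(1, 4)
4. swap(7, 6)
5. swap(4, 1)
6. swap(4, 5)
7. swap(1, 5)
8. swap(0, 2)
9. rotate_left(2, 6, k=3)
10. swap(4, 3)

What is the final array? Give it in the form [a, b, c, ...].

Answer: [F, C, G, E, A, H, B, D]

Derivation:
After 1 (reverse(1, 2)): [F, G, E, H, C, B, D, A]
After 2 (swap(0, 2)): [E, G, F, H, C, B, D, A]
After 3 (swap(1, 4)): [E, C, F, H, G, B, D, A]
After 4 (swap(7, 6)): [E, C, F, H, G, B, A, D]
After 5 (swap(4, 1)): [E, G, F, H, C, B, A, D]
After 6 (swap(4, 5)): [E, G, F, H, B, C, A, D]
After 7 (swap(1, 5)): [E, C, F, H, B, G, A, D]
After 8 (swap(0, 2)): [F, C, E, H, B, G, A, D]
After 9 (rotate_left(2, 6, k=3)): [F, C, G, A, E, H, B, D]
After 10 (swap(4, 3)): [F, C, G, E, A, H, B, D]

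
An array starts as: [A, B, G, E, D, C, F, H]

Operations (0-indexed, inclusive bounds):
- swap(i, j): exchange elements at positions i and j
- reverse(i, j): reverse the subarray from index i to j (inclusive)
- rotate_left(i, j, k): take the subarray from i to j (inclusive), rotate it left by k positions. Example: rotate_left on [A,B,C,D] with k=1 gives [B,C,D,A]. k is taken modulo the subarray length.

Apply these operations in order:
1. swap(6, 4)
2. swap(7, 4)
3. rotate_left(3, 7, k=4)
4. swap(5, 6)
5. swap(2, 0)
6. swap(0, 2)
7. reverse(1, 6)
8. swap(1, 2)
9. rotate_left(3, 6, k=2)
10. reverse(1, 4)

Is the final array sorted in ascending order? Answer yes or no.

Answer: no

Derivation:
After 1 (swap(6, 4)): [A, B, G, E, F, C, D, H]
After 2 (swap(7, 4)): [A, B, G, E, H, C, D, F]
After 3 (rotate_left(3, 7, k=4)): [A, B, G, F, E, H, C, D]
After 4 (swap(5, 6)): [A, B, G, F, E, C, H, D]
After 5 (swap(2, 0)): [G, B, A, F, E, C, H, D]
After 6 (swap(0, 2)): [A, B, G, F, E, C, H, D]
After 7 (reverse(1, 6)): [A, H, C, E, F, G, B, D]
After 8 (swap(1, 2)): [A, C, H, E, F, G, B, D]
After 9 (rotate_left(3, 6, k=2)): [A, C, H, G, B, E, F, D]
After 10 (reverse(1, 4)): [A, B, G, H, C, E, F, D]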